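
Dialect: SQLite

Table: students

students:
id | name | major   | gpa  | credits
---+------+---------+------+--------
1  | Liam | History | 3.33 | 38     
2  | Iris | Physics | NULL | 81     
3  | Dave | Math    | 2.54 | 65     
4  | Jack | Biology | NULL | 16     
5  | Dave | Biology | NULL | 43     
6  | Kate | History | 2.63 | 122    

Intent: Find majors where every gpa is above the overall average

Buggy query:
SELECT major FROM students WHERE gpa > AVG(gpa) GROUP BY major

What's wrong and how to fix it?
Bug: WHERE evaluates per row before aggregation, so AVG() is unavailable

Fix: Compute the overall average in a scalar subquery and compare each group's MIN against it in HAVING

Corrected query:
SELECT major FROM students GROUP BY major HAVING MIN(gpa) > (SELECT AVG(gpa) FROM students)

Result:
(no rows)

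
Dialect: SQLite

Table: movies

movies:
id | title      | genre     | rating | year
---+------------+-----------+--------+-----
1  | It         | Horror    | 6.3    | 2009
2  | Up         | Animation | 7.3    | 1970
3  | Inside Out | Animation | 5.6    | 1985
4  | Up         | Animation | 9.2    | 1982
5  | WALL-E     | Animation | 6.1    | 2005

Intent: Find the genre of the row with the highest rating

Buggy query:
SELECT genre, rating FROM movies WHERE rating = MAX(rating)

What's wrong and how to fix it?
Bug: WHERE is evaluated per row; an aggregate over the whole table isn't defined there

Fix: Use a subquery: WHERE rating = (SELECT MAX(rating) FROM movies)

Corrected query:
SELECT genre, rating FROM movies WHERE rating = (SELECT MAX(rating) FROM movies)

Result:
genre     | rating
----------+-------
Animation | 9.2   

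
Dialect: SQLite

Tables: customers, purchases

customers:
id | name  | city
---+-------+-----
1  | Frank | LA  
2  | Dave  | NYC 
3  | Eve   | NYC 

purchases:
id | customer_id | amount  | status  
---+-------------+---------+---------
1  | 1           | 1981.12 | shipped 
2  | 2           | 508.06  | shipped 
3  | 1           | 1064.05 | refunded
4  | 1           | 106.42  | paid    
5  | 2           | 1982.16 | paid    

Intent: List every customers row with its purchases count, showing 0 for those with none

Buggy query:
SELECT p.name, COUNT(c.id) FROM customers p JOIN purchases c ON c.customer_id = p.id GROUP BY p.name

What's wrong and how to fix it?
Bug: An inner join excludes parents with zero children

Fix: Use LEFT JOIN so parents without children still appear (COUNT(c.id) gives 0)

Corrected query:
SELECT p.name, COUNT(c.id) FROM customers p LEFT JOIN purchases c ON c.customer_id = p.id GROUP BY p.name

Result:
name  | COUNT(c.id)
------+------------
Dave  | 2          
Eve   | 0          
Frank | 3          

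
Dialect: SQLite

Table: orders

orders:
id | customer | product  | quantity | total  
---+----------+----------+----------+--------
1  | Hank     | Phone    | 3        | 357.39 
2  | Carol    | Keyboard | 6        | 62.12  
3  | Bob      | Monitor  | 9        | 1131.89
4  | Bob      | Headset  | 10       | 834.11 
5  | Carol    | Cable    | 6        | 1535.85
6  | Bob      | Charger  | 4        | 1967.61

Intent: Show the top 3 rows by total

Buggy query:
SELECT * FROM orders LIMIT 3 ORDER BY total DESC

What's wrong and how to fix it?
Bug: LIMIT must come after ORDER BY

Fix: Swap the clauses: ORDER BY first, then LIMIT

Corrected query:
SELECT * FROM orders ORDER BY total DESC LIMIT 3

Result:
id | customer | product | quantity | total  
---+----------+---------+----------+--------
6  | Bob      | Charger | 4        | 1967.61
5  | Carol    | Cable   | 6        | 1535.85
3  | Bob      | Monitor | 9        | 1131.89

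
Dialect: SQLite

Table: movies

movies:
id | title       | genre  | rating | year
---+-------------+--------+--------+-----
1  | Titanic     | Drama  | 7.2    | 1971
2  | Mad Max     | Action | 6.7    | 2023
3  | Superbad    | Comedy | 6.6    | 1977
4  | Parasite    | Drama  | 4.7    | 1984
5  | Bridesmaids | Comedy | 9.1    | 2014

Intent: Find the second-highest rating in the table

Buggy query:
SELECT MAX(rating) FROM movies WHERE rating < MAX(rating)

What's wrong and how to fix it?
Bug: The inner MAX is an aggregate inside WHERE, which is not allowed

Fix: Put the inner MAX in a scalar subquery

Corrected query:
SELECT MAX(rating) FROM movies WHERE rating < (SELECT MAX(rating) FROM movies)

Result:
MAX(rating)
-----------
7.2        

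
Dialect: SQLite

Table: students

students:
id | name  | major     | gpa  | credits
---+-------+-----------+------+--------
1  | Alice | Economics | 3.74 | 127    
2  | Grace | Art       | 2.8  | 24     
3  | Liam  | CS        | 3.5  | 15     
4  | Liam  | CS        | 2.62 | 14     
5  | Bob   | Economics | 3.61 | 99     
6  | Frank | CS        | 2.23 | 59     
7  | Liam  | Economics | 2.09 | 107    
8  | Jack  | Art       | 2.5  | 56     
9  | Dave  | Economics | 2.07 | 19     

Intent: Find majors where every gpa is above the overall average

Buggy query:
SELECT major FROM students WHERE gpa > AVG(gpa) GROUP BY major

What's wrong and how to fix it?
Bug: WHERE evaluates per row before aggregation, so AVG() is unavailable

Fix: Compute the overall average in a scalar subquery and compare each group's MIN against it in HAVING

Corrected query:
SELECT major FROM students GROUP BY major HAVING MIN(gpa) > (SELECT AVG(gpa) FROM students)

Result:
(no rows)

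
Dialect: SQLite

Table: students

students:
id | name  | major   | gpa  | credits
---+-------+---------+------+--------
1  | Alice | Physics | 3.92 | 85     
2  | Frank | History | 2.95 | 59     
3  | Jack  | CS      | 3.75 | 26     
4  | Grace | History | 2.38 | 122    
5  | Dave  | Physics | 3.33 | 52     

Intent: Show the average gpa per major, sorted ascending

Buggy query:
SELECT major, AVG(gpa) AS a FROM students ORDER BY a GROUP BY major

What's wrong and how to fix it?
Bug: GROUP BY must precede ORDER BY

Fix: Reorder: SELECT … FROM … GROUP BY … ORDER BY …

Corrected query:
SELECT major, AVG(gpa) AS a FROM students GROUP BY major ORDER BY a

Result:
major   | a    
--------+------
History | 2.665
Physics | 3.625
CS      | 3.75 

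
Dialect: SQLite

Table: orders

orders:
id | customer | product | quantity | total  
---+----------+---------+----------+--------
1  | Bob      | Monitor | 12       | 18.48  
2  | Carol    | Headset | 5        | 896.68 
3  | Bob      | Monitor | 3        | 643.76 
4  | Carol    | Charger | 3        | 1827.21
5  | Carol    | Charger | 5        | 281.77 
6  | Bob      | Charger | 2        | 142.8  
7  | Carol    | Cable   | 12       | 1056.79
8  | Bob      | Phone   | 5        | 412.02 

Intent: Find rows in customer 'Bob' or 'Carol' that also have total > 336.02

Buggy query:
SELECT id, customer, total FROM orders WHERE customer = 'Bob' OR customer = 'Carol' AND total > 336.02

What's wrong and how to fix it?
Bug: AND binds tighter than OR, so this parses as customer = 'Bob' OR (customer = 'Carol' AND total > 336.02)

Fix: Group the OR with parentheses (or use IN), then AND the threshold

Corrected query:
SELECT id, customer, total FROM orders WHERE (customer = 'Bob' OR customer = 'Carol') AND total > 336.02

Result:
id | customer | total  
---+----------+--------
2  | Carol    | 896.68 
3  | Bob      | 643.76 
4  | Carol    | 1827.21
7  | Carol    | 1056.79
8  | Bob      | 412.02 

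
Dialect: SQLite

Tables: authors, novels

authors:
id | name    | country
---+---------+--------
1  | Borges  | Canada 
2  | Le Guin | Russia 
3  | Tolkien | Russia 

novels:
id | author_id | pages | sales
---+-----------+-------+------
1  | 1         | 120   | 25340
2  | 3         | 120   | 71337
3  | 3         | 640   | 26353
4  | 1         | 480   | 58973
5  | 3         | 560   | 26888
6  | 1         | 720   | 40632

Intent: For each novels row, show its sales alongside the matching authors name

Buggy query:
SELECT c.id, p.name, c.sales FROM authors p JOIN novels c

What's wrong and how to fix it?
Bug: JOIN with no ON clause produces a cartesian product; every novels row pairs with every authors row

Fix: Specify the join condition linking the foreign key to the parent id

Corrected query:
SELECT c.id, p.name, c.sales FROM authors p JOIN novels c ON c.author_id = p.id

Result:
id | name    | sales
---+---------+------
1  | Borges  | 25340
2  | Tolkien | 71337
3  | Tolkien | 26353
4  | Borges  | 58973
5  | Tolkien | 26888
6  | Borges  | 40632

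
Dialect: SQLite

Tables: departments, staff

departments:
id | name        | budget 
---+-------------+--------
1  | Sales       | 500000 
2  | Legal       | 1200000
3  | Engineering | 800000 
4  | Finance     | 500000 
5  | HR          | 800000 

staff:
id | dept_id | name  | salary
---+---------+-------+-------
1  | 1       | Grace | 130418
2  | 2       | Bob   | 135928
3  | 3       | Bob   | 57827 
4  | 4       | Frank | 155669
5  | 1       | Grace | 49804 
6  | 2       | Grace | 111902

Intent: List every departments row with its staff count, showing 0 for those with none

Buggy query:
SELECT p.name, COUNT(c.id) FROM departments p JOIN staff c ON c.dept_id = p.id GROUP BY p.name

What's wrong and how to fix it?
Bug: An inner join excludes parents with zero children

Fix: Use LEFT JOIN so parents without children still appear (COUNT(c.id) gives 0)

Corrected query:
SELECT p.name, COUNT(c.id) FROM departments p LEFT JOIN staff c ON c.dept_id = p.id GROUP BY p.name

Result:
name        | COUNT(c.id)
------------+------------
Engineering | 1          
Finance     | 1          
HR          | 0          
Legal       | 2          
Sales       | 2          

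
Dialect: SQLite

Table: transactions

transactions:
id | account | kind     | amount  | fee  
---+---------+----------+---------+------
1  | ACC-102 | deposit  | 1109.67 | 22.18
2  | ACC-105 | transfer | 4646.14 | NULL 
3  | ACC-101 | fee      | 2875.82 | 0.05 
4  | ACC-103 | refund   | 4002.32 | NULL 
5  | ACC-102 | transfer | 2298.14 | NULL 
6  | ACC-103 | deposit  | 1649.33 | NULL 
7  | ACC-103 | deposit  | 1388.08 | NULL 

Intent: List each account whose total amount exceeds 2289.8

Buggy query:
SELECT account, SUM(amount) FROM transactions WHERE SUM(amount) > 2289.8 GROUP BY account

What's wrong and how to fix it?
Bug: Aggregate functions cannot appear in a WHERE clause

Fix: Use HAVING (which filters groups after aggregation) instead of WHERE

Corrected query:
SELECT account, SUM(amount) FROM transactions GROUP BY account HAVING SUM(amount) > 2289.8

Result:
account | SUM(amount)
--------+------------
ACC-101 | 2875.82    
ACC-102 | 3407.81    
ACC-103 | 7039.73    
ACC-105 | 4646.14    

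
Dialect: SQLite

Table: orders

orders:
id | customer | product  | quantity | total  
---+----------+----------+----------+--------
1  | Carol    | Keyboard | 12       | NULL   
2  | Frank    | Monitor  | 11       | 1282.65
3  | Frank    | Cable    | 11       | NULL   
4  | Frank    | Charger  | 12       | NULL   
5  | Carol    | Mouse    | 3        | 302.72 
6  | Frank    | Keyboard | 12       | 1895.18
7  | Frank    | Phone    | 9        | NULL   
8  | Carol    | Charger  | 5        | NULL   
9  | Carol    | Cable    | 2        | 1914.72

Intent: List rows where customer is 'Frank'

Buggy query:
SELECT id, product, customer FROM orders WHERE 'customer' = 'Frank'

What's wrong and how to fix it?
Bug: 'customer' in single quotes is a string literal, not the column; the comparison is literal-vs-literal and never true

Fix: Reference the column as customer without single quotes

Corrected query:
SELECT id, product, customer FROM orders WHERE customer = 'Frank'

Result:
id | product  | customer
---+----------+---------
2  | Monitor  | Frank   
3  | Cable    | Frank   
4  | Charger  | Frank   
6  | Keyboard | Frank   
7  | Phone    | Frank   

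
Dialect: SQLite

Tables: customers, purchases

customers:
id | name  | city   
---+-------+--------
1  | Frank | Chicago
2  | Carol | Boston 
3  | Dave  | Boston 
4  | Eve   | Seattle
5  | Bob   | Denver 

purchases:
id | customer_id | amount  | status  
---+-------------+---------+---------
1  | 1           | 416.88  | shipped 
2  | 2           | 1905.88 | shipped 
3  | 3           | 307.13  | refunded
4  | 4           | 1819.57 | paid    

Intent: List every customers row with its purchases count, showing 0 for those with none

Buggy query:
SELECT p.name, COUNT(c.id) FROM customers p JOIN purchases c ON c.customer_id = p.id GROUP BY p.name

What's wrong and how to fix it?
Bug: An inner join excludes parents with zero children

Fix: Switch to LEFT JOIN to retain unmatched parent rows

Corrected query:
SELECT p.name, COUNT(c.id) FROM customers p LEFT JOIN purchases c ON c.customer_id = p.id GROUP BY p.name

Result:
name  | COUNT(c.id)
------+------------
Bob   | 0          
Carol | 1          
Dave  | 1          
Eve   | 1          
Frank | 1          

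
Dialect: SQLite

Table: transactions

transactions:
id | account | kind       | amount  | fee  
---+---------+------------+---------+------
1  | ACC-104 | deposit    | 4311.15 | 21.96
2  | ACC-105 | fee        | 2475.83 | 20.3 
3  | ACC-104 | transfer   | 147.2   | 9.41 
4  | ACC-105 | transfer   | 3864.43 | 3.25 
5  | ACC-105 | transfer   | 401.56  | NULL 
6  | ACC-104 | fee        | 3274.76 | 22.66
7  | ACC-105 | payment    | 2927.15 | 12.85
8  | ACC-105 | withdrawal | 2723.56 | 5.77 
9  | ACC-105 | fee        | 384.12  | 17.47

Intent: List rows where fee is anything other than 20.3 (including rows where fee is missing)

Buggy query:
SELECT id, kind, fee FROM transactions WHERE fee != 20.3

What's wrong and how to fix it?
Bug: 'fee != 20.3' is unknown when fee is NULL, so NULL rows are silently excluded

Fix: Add an explicit OR fee IS NULL to include the missing-value rows

Corrected query:
SELECT id, kind, fee FROM transactions WHERE fee != 20.3 OR fee IS NULL

Result:
id | kind       | fee  
---+------------+------
1  | deposit    | 21.96
3  | transfer   | 9.41 
4  | transfer   | 3.25 
5  | transfer   | NULL 
6  | fee        | 22.66
7  | payment    | 12.85
8  | withdrawal | 5.77 
9  | fee        | 17.47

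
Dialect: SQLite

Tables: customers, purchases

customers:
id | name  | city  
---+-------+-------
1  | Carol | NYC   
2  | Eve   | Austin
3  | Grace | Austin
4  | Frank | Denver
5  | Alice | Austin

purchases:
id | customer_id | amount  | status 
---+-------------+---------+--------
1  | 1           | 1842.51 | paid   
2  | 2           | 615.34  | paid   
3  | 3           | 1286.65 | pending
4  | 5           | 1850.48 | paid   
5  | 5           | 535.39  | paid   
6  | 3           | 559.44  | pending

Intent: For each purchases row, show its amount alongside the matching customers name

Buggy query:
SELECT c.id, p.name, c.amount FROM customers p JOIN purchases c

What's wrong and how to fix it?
Bug: JOIN with no ON clause produces a cartesian product; every purchases row pairs with every customers row

Fix: Add ON c.customer_id = p.id to the JOIN

Corrected query:
SELECT c.id, p.name, c.amount FROM customers p JOIN purchases c ON c.customer_id = p.id

Result:
id | name  | amount 
---+-------+--------
1  | Carol | 1842.51
2  | Eve   | 615.34 
3  | Grace | 1286.65
4  | Alice | 1850.48
5  | Alice | 535.39 
6  | Grace | 559.44 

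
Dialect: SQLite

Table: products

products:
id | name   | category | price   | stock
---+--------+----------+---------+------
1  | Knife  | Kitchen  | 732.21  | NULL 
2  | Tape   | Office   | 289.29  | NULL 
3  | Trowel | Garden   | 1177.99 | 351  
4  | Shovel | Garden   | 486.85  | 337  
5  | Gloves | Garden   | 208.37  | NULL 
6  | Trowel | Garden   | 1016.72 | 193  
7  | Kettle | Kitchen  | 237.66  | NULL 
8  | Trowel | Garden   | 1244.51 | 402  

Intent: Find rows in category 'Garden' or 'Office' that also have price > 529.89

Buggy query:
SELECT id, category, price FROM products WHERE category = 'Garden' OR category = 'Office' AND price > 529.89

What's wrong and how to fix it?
Bug: Without parentheses, AND is evaluated before OR, so the price filter only applies to the 'Office' branch

Fix: Group the OR with parentheses (or use IN), then AND the threshold

Corrected query:
SELECT id, category, price FROM products WHERE (category = 'Garden' OR category = 'Office') AND price > 529.89

Result:
id | category | price  
---+----------+--------
3  | Garden   | 1177.99
6  | Garden   | 1016.72
8  | Garden   | 1244.51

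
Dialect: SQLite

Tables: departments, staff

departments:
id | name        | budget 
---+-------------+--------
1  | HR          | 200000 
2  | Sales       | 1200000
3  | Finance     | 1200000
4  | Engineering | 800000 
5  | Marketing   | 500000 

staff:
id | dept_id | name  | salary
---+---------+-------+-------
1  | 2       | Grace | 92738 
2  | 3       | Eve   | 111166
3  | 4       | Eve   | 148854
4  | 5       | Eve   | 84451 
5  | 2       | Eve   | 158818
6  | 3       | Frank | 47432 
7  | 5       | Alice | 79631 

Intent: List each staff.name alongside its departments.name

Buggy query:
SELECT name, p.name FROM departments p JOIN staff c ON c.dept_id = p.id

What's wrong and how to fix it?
Bug: Both tables have a 'name' column; the unqualified reference is ambiguous

Fix: Qualify the column with its table alias (c.name)

Corrected query:
SELECT c.name, p.name FROM departments p JOIN staff c ON c.dept_id = p.id

Result:
name  | name       
------+------------
Grace | Sales      
Eve   | Finance    
Eve   | Engineering
Eve   | Marketing  
Eve   | Sales      
Frank | Finance    
Alice | Marketing  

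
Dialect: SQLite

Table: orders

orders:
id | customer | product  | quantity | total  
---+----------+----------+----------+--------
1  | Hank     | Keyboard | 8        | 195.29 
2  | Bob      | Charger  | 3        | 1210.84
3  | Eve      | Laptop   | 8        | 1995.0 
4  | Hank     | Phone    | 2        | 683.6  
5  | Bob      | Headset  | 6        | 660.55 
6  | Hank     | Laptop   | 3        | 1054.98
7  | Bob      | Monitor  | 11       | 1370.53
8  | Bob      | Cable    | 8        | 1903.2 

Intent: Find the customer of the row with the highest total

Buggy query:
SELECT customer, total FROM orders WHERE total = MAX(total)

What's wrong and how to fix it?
Bug: MAX(total) is an aggregate and cannot be used directly in WHERE

Fix: Use a subquery: WHERE total = (SELECT MAX(total) FROM orders)

Corrected query:
SELECT customer, total FROM orders WHERE total = (SELECT MAX(total) FROM orders)

Result:
customer | total
---------+------
Eve      | 1995 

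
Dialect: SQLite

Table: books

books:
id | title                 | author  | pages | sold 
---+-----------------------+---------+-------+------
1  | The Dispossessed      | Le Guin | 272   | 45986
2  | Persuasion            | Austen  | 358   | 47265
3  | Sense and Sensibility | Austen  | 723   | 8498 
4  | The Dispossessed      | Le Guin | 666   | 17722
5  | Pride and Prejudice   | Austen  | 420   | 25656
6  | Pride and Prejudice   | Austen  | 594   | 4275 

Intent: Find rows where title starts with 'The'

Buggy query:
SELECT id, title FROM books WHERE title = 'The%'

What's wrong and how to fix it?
Bug: Wildcards only work with LIKE; '=' treats '%' as a literal character

Fix: Replace '=' with LIKE so 'The%' is treated as a pattern

Corrected query:
SELECT id, title FROM books WHERE title LIKE 'The%'

Result:
id | title           
---+-----------------
1  | The Dispossessed
4  | The Dispossessed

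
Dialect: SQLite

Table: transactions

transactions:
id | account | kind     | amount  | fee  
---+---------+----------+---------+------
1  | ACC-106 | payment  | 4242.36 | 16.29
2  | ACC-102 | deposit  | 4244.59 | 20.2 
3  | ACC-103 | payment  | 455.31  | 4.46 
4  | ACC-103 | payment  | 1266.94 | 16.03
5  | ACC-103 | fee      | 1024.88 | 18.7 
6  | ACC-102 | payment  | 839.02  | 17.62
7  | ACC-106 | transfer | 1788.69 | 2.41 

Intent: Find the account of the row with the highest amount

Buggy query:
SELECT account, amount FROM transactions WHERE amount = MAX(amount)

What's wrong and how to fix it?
Bug: MAX(amount) is an aggregate and cannot be used directly in WHERE

Fix: Use a subquery: WHERE amount = (SELECT MAX(amount) FROM transactions)

Corrected query:
SELECT account, amount FROM transactions WHERE amount = (SELECT MAX(amount) FROM transactions)

Result:
account | amount 
--------+--------
ACC-102 | 4244.59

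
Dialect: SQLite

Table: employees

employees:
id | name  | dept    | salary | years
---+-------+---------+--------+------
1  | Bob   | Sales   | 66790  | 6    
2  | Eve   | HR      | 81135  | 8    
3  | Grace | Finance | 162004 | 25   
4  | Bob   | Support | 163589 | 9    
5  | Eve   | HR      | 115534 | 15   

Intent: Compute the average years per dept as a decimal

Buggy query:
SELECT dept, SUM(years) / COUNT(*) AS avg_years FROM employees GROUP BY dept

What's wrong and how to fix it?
Bug: SUM(years) and COUNT(*) are both integers; the division truncates the fractional part

Fix: Multiply by 1.0 (or CAST to REAL) to force floating-point division

Corrected query:
SELECT dept, SUM(years) * 1.0 / COUNT(*) AS avg_years FROM employees GROUP BY dept

Result:
dept    | avg_years
--------+----------
Finance | 25       
HR      | 11.5     
Sales   | 6        
Support | 9        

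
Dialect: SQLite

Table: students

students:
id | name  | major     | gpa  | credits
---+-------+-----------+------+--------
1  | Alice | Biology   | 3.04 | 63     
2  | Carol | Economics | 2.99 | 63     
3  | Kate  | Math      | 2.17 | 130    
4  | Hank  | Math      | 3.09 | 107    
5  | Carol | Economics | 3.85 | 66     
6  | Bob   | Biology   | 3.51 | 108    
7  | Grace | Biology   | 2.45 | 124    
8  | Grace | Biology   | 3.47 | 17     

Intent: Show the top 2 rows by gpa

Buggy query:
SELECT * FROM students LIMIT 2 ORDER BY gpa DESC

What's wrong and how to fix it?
Bug: ORDER BY cannot follow LIMIT; LIMIT is the final clause

Fix: Sort with ORDER BY, then apply LIMIT

Corrected query:
SELECT * FROM students ORDER BY gpa DESC LIMIT 2

Result:
id | name  | major     | gpa  | credits
---+-------+-----------+------+--------
5  | Carol | Economics | 3.85 | 66     
6  | Bob   | Biology   | 3.51 | 108    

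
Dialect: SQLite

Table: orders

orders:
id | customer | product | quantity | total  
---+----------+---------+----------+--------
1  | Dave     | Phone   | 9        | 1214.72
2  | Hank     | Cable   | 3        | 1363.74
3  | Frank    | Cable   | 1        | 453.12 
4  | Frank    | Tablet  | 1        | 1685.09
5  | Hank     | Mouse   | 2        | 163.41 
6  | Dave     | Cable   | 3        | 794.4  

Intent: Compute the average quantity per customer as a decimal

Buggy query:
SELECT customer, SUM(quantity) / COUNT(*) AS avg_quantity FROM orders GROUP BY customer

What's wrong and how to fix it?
Bug: Both operands are integers, so '/' performs integer division and truncates

Fix: Multiply by 1.0 (or CAST to REAL) to force floating-point division

Corrected query:
SELECT customer, SUM(quantity) * 1.0 / COUNT(*) AS avg_quantity FROM orders GROUP BY customer

Result:
customer | avg_quantity
---------+-------------
Dave     | 6           
Frank    | 1           
Hank     | 2.5         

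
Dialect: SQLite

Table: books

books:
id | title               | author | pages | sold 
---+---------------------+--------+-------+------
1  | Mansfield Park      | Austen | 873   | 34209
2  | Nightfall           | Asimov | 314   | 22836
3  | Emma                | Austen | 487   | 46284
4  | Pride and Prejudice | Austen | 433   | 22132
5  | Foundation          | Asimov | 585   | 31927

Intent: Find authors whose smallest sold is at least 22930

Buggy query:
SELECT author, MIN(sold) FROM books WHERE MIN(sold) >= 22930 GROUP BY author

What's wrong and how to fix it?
Bug: MIN() in WHERE is a misuse of aggregate

Fix: Use HAVING for the per-group MIN condition

Corrected query:
SELECT author, MIN(sold) FROM books GROUP BY author HAVING MIN(sold) >= 22930

Result:
(no rows)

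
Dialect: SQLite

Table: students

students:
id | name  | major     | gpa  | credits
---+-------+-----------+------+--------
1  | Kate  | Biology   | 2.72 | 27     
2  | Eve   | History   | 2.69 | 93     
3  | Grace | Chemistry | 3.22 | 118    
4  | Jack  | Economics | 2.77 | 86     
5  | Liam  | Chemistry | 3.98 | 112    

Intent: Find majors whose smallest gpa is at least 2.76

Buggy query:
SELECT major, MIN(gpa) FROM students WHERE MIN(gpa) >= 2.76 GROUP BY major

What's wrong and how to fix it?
Bug: MIN() in WHERE is a misuse of aggregate

Fix: Replace WHERE with HAVING after the GROUP BY

Corrected query:
SELECT major, MIN(gpa) FROM students GROUP BY major HAVING MIN(gpa) >= 2.76

Result:
major     | MIN(gpa)
----------+---------
Chemistry | 3.22    
Economics | 2.77    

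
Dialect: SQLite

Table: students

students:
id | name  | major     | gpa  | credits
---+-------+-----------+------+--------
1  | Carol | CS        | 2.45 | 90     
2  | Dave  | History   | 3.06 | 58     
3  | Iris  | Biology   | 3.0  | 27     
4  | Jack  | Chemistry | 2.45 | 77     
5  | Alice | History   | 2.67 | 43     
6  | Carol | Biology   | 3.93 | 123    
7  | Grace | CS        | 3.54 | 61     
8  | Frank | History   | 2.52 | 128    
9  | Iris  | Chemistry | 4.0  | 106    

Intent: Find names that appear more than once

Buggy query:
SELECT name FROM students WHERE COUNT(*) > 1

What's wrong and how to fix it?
Bug: WHERE can't reference COUNT(*); aggregates are computed after WHERE

Fix: Group first, then use HAVING for the count condition

Corrected query:
SELECT name FROM students GROUP BY name HAVING COUNT(*) > 1

Result:
name 
-----
Carol
Iris 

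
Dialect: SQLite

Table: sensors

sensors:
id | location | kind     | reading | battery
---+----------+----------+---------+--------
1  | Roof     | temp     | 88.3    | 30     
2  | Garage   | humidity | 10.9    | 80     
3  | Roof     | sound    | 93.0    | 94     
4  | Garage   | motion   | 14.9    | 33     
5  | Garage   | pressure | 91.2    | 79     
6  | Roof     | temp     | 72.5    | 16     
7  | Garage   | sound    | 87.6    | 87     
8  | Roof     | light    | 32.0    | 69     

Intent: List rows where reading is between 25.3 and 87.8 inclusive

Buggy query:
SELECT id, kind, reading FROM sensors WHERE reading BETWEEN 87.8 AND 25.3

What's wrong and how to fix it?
Bug: BETWEEN expects the lower bound first; with 87.8 AND 25.3 the range is empty

Fix: Swap the bounds so the smaller value comes first

Corrected query:
SELECT id, kind, reading FROM sensors WHERE reading BETWEEN 25.3 AND 87.8

Result:
id | kind  | reading
---+-------+--------
6  | temp  | 72.5   
7  | sound | 87.6   
8  | light | 32     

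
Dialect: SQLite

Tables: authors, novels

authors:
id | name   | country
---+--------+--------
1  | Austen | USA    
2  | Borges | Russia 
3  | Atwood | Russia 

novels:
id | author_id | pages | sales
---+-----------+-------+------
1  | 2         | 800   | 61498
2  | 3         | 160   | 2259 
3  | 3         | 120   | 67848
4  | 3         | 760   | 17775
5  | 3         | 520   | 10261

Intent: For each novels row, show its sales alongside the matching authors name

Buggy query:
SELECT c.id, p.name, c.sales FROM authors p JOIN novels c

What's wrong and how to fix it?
Bug: JOIN with no ON clause produces a cartesian product; every novels row pairs with every authors row

Fix: Add ON c.author_id = p.id to the JOIN

Corrected query:
SELECT c.id, p.name, c.sales FROM authors p JOIN novels c ON c.author_id = p.id

Result:
id | name   | sales
---+--------+------
1  | Borges | 61498
2  | Atwood | 2259 
3  | Atwood | 67848
4  | Atwood | 17775
5  | Atwood | 10261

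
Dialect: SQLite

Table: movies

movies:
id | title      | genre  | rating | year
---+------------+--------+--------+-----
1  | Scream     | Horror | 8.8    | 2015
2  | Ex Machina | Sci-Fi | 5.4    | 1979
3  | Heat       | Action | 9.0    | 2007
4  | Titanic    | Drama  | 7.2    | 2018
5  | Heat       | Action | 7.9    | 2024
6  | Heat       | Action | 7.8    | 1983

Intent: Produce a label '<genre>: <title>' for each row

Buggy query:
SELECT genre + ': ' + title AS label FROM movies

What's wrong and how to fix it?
Bug: '+' is numeric addition; on text columns SQLite converts them to 0 instead of concatenating

Fix: Use the || operator for string concatenation

Corrected query:
SELECT genre || ': ' || title AS label FROM movies

Result:
label             
------------------
Horror: Scream    
Sci-Fi: Ex Machina
Action: Heat      
Drama: Titanic    
Action: Heat      
Action: Heat      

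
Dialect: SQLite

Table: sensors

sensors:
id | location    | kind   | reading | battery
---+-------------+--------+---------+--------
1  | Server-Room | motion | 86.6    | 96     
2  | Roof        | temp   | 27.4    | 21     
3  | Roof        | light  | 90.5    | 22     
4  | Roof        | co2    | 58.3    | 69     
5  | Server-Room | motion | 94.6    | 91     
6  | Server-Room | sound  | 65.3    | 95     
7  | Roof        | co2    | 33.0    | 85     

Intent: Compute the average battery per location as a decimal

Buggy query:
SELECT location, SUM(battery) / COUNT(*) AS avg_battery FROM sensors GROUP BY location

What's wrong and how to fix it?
Bug: Both operands are integers, so '/' performs integer division and truncates

Fix: Cast one side to REAL so the division keeps the fractional part

Corrected query:
SELECT location, SUM(battery) * 1.0 / COUNT(*) AS avg_battery FROM sensors GROUP BY location

Result:
location    | avg_battery
------------+------------
Roof        | 49.25      
Server-Room | 94         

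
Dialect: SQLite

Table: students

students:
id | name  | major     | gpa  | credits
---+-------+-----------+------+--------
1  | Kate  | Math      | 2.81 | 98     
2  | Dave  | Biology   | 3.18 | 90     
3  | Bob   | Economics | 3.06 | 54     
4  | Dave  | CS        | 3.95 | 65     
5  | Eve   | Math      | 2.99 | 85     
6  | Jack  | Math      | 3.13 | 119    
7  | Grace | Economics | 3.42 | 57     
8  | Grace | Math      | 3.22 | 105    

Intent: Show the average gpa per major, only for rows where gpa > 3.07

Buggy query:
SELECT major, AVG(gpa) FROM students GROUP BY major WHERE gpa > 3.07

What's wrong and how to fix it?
Bug: WHERE cannot follow GROUP BY

Fix: Move the WHERE clause before GROUP BY

Corrected query:
SELECT major, AVG(gpa) FROM students WHERE gpa > 3.07 GROUP BY major

Result:
major     | AVG(gpa)
----------+---------
Biology   | 3.18    
CS        | 3.95    
Economics | 3.42    
Math      | 3.175   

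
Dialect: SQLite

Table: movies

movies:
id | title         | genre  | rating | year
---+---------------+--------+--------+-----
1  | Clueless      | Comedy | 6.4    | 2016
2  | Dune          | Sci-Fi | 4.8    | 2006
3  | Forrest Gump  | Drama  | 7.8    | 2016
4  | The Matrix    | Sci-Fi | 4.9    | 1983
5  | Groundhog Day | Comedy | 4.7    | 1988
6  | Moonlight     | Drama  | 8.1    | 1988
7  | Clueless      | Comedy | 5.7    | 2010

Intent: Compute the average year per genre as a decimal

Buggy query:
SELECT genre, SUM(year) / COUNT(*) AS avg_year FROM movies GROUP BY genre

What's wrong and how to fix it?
Bug: Both operands are integers, so '/' performs integer division and truncates

Fix: Multiply by 1.0 (or CAST to REAL) to force floating-point division

Corrected query:
SELECT genre, SUM(year) * 1.0 / COUNT(*) AS avg_year FROM movies GROUP BY genre

Result:
genre  | avg_year   
-------+------------
Comedy | 2004.666667
Drama  | 2002       
Sci-Fi | 1994.5     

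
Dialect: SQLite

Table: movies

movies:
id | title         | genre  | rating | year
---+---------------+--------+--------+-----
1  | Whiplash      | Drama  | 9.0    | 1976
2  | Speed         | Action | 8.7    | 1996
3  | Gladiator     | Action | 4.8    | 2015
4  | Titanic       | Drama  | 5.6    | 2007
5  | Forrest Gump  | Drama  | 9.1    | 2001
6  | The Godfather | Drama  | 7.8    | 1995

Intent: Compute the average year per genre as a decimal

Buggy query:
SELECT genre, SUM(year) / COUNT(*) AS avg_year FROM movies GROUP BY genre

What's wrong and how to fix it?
Bug: SUM(year) and COUNT(*) are both integers; the division truncates the fractional part

Fix: Cast one side to REAL so the division keeps the fractional part

Corrected query:
SELECT genre, SUM(year) * 1.0 / COUNT(*) AS avg_year FROM movies GROUP BY genre

Result:
genre  | avg_year
-------+---------
Action | 2005.5  
Drama  | 1994.75 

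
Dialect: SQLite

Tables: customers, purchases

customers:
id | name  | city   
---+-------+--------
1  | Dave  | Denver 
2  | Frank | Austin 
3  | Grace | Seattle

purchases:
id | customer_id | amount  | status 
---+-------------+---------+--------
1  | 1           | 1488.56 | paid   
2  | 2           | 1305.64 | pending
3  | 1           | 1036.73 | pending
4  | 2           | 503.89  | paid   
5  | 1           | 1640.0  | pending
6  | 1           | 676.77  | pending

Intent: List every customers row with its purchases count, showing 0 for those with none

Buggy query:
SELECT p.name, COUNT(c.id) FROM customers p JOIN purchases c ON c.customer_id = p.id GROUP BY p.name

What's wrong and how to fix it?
Bug: INNER JOIN drops customers rows that have no matching purchases rows

Fix: Use LEFT JOIN so parents without children still appear (COUNT(c.id) gives 0)

Corrected query:
SELECT p.name, COUNT(c.id) FROM customers p LEFT JOIN purchases c ON c.customer_id = p.id GROUP BY p.name

Result:
name  | COUNT(c.id)
------+------------
Dave  | 4          
Frank | 2          
Grace | 0          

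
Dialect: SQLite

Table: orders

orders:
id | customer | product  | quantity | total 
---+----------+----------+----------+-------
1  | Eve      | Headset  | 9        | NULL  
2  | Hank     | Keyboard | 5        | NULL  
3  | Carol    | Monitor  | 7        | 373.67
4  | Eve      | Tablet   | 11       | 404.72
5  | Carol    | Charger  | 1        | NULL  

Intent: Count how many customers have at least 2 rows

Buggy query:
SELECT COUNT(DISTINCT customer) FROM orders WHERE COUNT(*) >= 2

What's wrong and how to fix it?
Bug: WHERE filters individual rows, not groups, so a group-level COUNT is invalid there

Fix: Use a subquery that GROUPs and filters with HAVING, then count its rows

Corrected query:
SELECT COUNT(*) FROM (SELECT customer FROM orders GROUP BY customer HAVING COUNT(*) >= 2)

Result:
COUNT(*)
--------
2       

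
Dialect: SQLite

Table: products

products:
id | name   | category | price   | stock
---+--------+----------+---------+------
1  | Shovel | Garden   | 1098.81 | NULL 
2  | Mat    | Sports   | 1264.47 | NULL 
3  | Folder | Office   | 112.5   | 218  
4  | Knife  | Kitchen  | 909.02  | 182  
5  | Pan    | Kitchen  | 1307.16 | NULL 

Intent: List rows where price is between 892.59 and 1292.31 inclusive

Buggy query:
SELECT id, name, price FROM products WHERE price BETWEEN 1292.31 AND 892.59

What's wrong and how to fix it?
Bug: BETWEEN expects the lower bound first; with 1292.31 AND 892.59 the range is empty

Fix: Write BETWEEN 892.59 AND 1292.31

Corrected query:
SELECT id, name, price FROM products WHERE price BETWEEN 892.59 AND 1292.31

Result:
id | name   | price  
---+--------+--------
1  | Shovel | 1098.81
2  | Mat    | 1264.47
4  | Knife  | 909.02 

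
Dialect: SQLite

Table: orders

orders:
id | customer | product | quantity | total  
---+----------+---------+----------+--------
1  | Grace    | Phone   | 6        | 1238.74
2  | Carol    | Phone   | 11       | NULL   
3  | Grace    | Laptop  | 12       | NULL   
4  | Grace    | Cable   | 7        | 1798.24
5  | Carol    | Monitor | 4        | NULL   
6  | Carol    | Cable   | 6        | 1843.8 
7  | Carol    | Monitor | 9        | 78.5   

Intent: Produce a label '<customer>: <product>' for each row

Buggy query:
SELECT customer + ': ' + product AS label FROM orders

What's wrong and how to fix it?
Bug: SQLite uses || for string concatenation; + coerces text to numbers (yielding 0)

Fix: Replace + with || to concatenate text

Corrected query:
SELECT customer || ': ' || product AS label FROM orders

Result:
label         
--------------
Grace: Phone  
Carol: Phone  
Grace: Laptop 
Grace: Cable  
Carol: Monitor
Carol: Cable  
Carol: Monitor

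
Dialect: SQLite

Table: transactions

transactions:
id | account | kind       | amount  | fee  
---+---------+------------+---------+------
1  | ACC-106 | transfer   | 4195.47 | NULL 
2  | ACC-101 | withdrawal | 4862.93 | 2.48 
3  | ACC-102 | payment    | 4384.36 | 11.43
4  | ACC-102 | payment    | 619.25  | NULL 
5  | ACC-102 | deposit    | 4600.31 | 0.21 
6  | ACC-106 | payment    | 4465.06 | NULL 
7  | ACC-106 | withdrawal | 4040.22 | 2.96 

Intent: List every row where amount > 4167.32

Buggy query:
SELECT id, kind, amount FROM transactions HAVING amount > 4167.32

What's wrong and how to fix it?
Bug: HAVING filters the output of aggregation, but this query has no GROUP BY and no aggregate functions, so SQLite rejects it (HAVING clause on a non-aggregate query); the condition here is per row

Fix: Use WHERE for row-level filtering

Corrected query:
SELECT id, kind, amount FROM transactions WHERE amount > 4167.32

Result:
id | kind       | amount 
---+------------+--------
1  | transfer   | 4195.47
2  | withdrawal | 4862.93
3  | payment    | 4384.36
5  | deposit    | 4600.31
6  | payment    | 4465.06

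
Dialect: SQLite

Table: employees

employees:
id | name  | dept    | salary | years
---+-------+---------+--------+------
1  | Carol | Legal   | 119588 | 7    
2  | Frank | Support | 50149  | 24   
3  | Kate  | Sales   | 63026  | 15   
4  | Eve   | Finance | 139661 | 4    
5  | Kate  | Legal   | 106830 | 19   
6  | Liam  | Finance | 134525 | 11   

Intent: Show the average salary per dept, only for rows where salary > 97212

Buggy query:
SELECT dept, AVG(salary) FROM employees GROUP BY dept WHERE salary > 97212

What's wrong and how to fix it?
Bug: Row-level WHERE must come before GROUP BY in the clause order

Fix: Move the WHERE clause before GROUP BY

Corrected query:
SELECT dept, AVG(salary) FROM employees WHERE salary > 97212 GROUP BY dept

Result:
dept    | AVG(salary)
--------+------------
Finance | 137093     
Legal   | 113209     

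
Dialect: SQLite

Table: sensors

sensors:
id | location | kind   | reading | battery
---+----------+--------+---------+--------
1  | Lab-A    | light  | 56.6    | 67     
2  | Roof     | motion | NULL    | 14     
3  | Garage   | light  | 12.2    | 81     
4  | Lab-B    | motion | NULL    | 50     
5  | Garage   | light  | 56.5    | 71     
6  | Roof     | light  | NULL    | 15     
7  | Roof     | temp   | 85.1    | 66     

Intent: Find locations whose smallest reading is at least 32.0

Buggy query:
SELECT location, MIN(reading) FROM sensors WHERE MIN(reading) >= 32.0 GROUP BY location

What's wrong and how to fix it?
Bug: MIN() in WHERE is a misuse of aggregate

Fix: Replace WHERE with HAVING after the GROUP BY

Corrected query:
SELECT location, MIN(reading) FROM sensors GROUP BY location HAVING MIN(reading) >= 32.0

Result:
location | MIN(reading)
---------+-------------
Lab-A    | 56.6        
Roof     | 85.1        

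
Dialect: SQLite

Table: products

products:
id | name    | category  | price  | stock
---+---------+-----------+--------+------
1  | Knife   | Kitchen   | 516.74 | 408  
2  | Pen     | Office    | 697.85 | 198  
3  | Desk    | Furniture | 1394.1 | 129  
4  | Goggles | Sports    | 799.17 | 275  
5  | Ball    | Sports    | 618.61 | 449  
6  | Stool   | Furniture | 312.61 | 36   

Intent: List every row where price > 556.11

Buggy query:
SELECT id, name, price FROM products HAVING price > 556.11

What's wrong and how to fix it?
Bug: HAVING filters the output of aggregation, but this query has no GROUP BY and no aggregate functions, so SQLite rejects it (HAVING clause on a non-aggregate query); the condition here is per row

Fix: Replace HAVING with WHERE since the condition applies to individual rows

Corrected query:
SELECT id, name, price FROM products WHERE price > 556.11

Result:
id | name    | price 
---+---------+-------
2  | Pen     | 697.85
3  | Desk    | 1394.1
4  | Goggles | 799.17
5  | Ball    | 618.61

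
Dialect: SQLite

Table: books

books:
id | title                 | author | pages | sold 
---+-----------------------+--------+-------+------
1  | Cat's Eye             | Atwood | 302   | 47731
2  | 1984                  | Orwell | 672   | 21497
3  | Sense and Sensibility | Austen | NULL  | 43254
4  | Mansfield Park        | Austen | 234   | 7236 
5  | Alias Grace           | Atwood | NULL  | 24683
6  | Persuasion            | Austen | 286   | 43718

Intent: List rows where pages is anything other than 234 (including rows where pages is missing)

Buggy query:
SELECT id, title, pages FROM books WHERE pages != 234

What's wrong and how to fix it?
Bug: 'pages != 234' is unknown when pages is NULL, so NULL rows are silently excluded

Fix: Handle NULL separately with IS NULL alongside the inequality

Corrected query:
SELECT id, title, pages FROM books WHERE pages != 234 OR pages IS NULL

Result:
id | title                 | pages
---+-----------------------+------
1  | Cat's Eye             | 302  
2  | 1984                  | 672  
3  | Sense and Sensibility | NULL 
5  | Alias Grace           | NULL 
6  | Persuasion            | 286  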